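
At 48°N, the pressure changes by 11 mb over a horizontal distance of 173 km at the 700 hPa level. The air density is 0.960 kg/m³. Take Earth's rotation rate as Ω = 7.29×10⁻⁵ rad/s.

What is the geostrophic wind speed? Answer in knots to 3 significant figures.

119 knots

Coriolis parameter at 48°N:
f = 2Ω sin φ = 2 × 7.29×10⁻⁵ × sin 48° = 1.08×10⁻⁴ s⁻¹
Pressure gradient: |∂P/∂n| = 1100 Pa / 173000 m = 6.36×10⁻³ Pa/m
Geostrophic balance (pressure-gradient force = Coriolis force):
V_g = (1/(fρ)) |∂P/∂n| = 6.36×10⁻³ / (1.08×10⁻⁴ × 0.960) = 61.1 m/s
Converting: 61.1 m/s × 1.944 = 119 knots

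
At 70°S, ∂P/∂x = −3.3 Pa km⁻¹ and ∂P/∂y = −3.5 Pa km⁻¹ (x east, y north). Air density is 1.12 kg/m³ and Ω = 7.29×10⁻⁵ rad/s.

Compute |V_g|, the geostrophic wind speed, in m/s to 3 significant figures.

Coriolis parameter at 70°S:
f = 2Ω sin φ = 2 × 7.29×10⁻⁵ × sin 70° = 1.37×10⁻⁴ s⁻¹
In the Southern Hemisphere f is negative: f = −1.37×10⁻⁴ s⁻¹.
Component geostrophic relations (x east, y north):
u_g = −(1/(fρ)) ∂P/∂y,  v_g = (1/(fρ)) ∂P/∂x
u_g = −(−3.5×10⁻³)/(−1.37×10⁻⁴ × 1.12) = −22.8 m/s;  v_g = (−3.3×10⁻³)/(−1.37×10⁻⁴ × 1.12) = 21.5 m/s
|V_g| = √(u_g² + v_g²) = 31.3 m/s

31.3 m/s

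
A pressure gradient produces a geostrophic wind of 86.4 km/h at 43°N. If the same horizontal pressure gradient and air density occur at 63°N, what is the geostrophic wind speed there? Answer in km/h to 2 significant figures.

With the same pressure gradient and density, V_g ∝ 1/f ∝ 1/sin φ.
V₂ = V₁ · sin φ₁ / sin φ₂ = 86.4 × sin 43° / sin 63°
V₂ = 86.4 × 0.6820/0.8910 = 66 km/h

66 km/h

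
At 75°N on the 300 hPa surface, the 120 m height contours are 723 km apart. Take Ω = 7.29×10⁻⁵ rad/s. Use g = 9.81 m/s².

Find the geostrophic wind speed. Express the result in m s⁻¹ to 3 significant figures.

11.6 m s⁻¹

Coriolis parameter at 75°N:
f = 2Ω sin φ = 2 × 7.29×10⁻⁵ × sin 75° = 1.41×10⁻⁴ s⁻¹
Height gradient: |∂Z/∂n| = 120 m / 723000 m = 1.66×10⁻⁴
On a pressure surface, geostrophic balance gives V_g = (g/f)|∂Z/∂n|:
V_g = 9.81 × 1.66×10⁻⁴ / 1.41×10⁻⁴ = 11.6 m/s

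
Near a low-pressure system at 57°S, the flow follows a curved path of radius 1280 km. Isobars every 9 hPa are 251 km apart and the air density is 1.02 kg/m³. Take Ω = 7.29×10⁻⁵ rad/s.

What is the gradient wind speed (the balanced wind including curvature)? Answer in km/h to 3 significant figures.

Coriolis parameter at 57°S:
f = 2Ω sin φ = 2 × 7.29×10⁻⁵ × sin 57° = 1.22×10⁻⁴ s⁻¹
Pressure gradient: |∂P/∂n| = 900 Pa / 251000 m = 3.59×10⁻³ Pa/m
Geostrophic speed: V_g = |∂P/∂n|/(fρ) = 3.59×10⁻³/(1.22×10⁻⁴ × 1.02) = 28.7 m/s
Around a low, centrifugal force acts outward with Coriolis, so pressure-gradient force balances both:
(1/ρ)|∂P/∂n| = fV + V²/R  →  V² + fR·V − fR·V_g = 0
With fR = 1.22×10⁻⁴ × 1280×10³ m = 157 m/s:
V = [−fR + √((fR)² + 4 fR V_g)]/2 = [−157 + √(157² + 4×157×28.7)]/2 = 24.8 m/s
Subgeostrophic (V < V_g = 28.7 m/s), as expected around a low.
Converting: 24.8 m/s × 3.6 = 89.3 km/h

89.3 km/h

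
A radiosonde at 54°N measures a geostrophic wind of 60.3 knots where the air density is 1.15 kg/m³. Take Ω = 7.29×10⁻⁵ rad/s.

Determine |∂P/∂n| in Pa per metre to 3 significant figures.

4.21×10⁻³ Pa/m

Coriolis parameter at 54°N:
f = 2Ω sin φ = 2 × 7.29×10⁻⁵ × sin 54° = 1.18×10⁻⁴ s⁻¹
Wind speed in SI: 60.3 knots = 31.0 m/s
Geostrophic balance rearranged: |∂P/∂n| = f ρ V_g
|∂P/∂n| = 1.18×10⁻⁴ × 1.15 × 31.0 = 4.21×10⁻³ Pa/m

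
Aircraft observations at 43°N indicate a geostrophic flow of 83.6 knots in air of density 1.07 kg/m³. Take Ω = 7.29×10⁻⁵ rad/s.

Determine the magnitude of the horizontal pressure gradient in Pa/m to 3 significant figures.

4.58×10⁻³ Pa/m

Coriolis parameter at 43°N:
f = 2Ω sin φ = 2 × 7.29×10⁻⁵ × sin 43° = 9.94×10⁻⁵ s⁻¹
Wind speed in SI: 83.6 knots = 43.0 m/s
Geostrophic balance rearranged: |∂P/∂n| = f ρ V_g
|∂P/∂n| = 9.94×10⁻⁵ × 1.07 × 43.0 = 4.58×10⁻³ Pa/m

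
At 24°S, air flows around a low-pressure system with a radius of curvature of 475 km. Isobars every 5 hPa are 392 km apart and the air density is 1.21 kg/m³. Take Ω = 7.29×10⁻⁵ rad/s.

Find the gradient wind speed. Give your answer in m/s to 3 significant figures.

12.4 m/s

Coriolis parameter at 24°S:
f = 2Ω sin φ = 2 × 7.29×10⁻⁵ × sin 24° = 5.93×10⁻⁵ s⁻¹
Pressure gradient: |∂P/∂n| = 500 Pa / 392000 m = 1.28×10⁻³ Pa/m
Geostrophic speed: V_g = |∂P/∂n|/(fρ) = 1.28×10⁻³/(5.93×10⁻⁵ × 1.21) = 17.8 m/s
Around a low, centrifugal force acts outward with Coriolis, so pressure-gradient force balances both:
(1/ρ)|∂P/∂n| = fV + V²/R  →  V² + fR·V − fR·V_g = 0
With fR = 5.93×10⁻⁵ × 475×10³ m = 28.2 m/s:
V = [−fR + √((fR)² + 4 fR V_g)]/2 = [−28.2 + √(28.2² + 4×28.2×17.8)]/2 = 12.4 m/s
Subgeostrophic (V < V_g = 17.8 m/s), as expected around a low.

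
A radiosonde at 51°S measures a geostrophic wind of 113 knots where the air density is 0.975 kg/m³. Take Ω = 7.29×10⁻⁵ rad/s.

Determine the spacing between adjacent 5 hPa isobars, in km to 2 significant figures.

78 km

Coriolis parameter at 51°S:
f = 2Ω sin φ = 2 × 7.29×10⁻⁵ × sin 51° = 1.13×10⁻⁴ s⁻¹
Wind speed in SI: 113 knots = 58.1 m/s
Geostrophic balance rearranged: |∂P/∂n| = f ρ V_g
|∂P/∂n| = 1.13×10⁻⁴ × 0.975 × 58.1 = 6.42×10⁻³ Pa/m
Isobar spacing: Δn = ΔP/|∂P/∂n| = 500 Pa / 6.42×10⁻³ Pa/m = 77855 m ≈ 78 km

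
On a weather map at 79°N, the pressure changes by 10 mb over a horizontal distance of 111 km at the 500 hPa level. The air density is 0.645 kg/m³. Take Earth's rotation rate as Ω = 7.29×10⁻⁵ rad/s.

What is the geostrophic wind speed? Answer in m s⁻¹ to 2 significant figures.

Coriolis parameter at 79°N:
f = 2Ω sin φ = 2 × 7.29×10⁻⁵ × sin 79° = 1.43×10⁻⁴ s⁻¹
Pressure gradient: |∂P/∂n| = 1000 Pa / 111000 m = 9.01×10⁻³ Pa/m
Geostrophic balance (pressure-gradient force = Coriolis force):
V_g = (1/(fρ)) |∂P/∂n| = 9.01×10⁻³ / (1.43×10⁻⁴ × 0.645) = 97.6 m/s

98 m s⁻¹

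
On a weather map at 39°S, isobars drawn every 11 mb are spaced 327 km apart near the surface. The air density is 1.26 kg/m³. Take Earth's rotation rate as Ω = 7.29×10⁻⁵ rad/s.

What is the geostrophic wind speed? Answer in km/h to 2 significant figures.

Coriolis parameter at 39°S:
f = 2Ω sin φ = 2 × 7.29×10⁻⁵ × sin 39° = 9.18×10⁻⁵ s⁻¹
Pressure gradient: |∂P/∂n| = 1100 Pa / 327000 m = 3.36×10⁻³ Pa/m
Geostrophic balance (pressure-gradient force = Coriolis force):
V_g = (1/(fρ)) |∂P/∂n| = 3.36×10⁻³ / (9.18×10⁻⁵ × 1.26) = 29.1 m/s
Converting: 29.1 m/s × 3.6 = 100 km/h

100 km/h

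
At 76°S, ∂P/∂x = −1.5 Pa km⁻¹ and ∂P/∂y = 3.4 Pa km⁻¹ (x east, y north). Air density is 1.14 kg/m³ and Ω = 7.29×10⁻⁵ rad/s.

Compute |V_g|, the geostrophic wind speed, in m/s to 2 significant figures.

23 m/s

Coriolis parameter at 76°S:
f = 2Ω sin φ = 2 × 7.29×10⁻⁵ × sin 76° = 1.41×10⁻⁴ s⁻¹
In the Southern Hemisphere f is negative: f = −1.41×10⁻⁴ s⁻¹.
Component geostrophic relations (x east, y north):
u_g = −(1/(fρ)) ∂P/∂y,  v_g = (1/(fρ)) ∂P/∂x
u_g = −(3.4×10⁻³)/(−1.41×10⁻⁴ × 1.14) = 21.1 m/s;  v_g = (−1.5×10⁻³)/(−1.41×10⁻⁴ × 1.14) = 9.30 m/s
|V_g| = √(u_g² + v_g²) = 23.0 m/s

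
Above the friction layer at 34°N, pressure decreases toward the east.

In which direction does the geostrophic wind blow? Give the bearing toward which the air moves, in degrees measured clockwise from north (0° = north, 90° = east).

180°

The pressure-gradient force points toward the east (bearing 090°).
Geostrophic balance: in the Northern Hemisphere the Coriolis force deflects motion to the right, so the geostrophic wind blows 90° to the right of the pressure-gradient force (low pressure on the left).
Rotating 090° by 90° clockwise gives 180° — the wind blows toward the south.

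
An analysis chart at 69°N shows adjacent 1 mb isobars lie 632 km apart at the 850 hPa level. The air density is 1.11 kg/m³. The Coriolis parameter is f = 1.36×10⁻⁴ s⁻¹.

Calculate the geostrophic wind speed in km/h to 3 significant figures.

Pressure gradient: |∂P/∂n| = 100 Pa / 632000 m = 1.58×10⁻⁴ Pa/m
Geostrophic balance (pressure-gradient force = Coriolis force):
V_g = (1/(fρ)) |∂P/∂n| = 1.58×10⁻⁴ / (1.36×10⁻⁴ × 1.11) = 1.05 m/s
Converting: 1.05 m/s × 3.6 = 3.77 km/h

3.77 km/h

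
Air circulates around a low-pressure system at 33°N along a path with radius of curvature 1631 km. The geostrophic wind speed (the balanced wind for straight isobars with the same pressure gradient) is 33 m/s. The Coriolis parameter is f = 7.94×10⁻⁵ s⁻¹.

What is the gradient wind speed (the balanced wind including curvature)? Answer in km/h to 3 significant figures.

98.1 km/h

Around a low, centrifugal force acts outward with Coriolis, so pressure-gradient force balances both:
(1/ρ)|∂P/∂n| = fV + V²/R  →  V² + fR·V − fR·V_g = 0
With fR = 7.94×10⁻⁵ × 1631×10³ m = 130 m/s:
V = [−fR + √((fR)² + 4 fR V_g)]/2 = [−130 + √(130² + 4×130×33)]/2 = 27.3 m/s
Subgeostrophic (V < V_g = 33 m/s), as expected around a low.
Converting: 27.3 m/s × 3.6 = 98.1 km/h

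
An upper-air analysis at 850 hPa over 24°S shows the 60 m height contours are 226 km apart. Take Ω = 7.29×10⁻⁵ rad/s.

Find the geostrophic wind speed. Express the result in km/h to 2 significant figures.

Coriolis parameter at 24°S:
f = 2Ω sin φ = 2 × 7.29×10⁻⁵ × sin 24° = 5.93×10⁻⁵ s⁻¹
Height gradient: |∂Z/∂n| = 60 m / 226000 m = 2.65×10⁻⁴
On a pressure surface, geostrophic balance gives V_g = (g/f)|∂Z/∂n|:
V_g = 9.81 × 2.65×10⁻⁴ / 5.93×10⁻⁵ = 43.9 m/s
Converting: 43.9 m/s × 3.6 = 160 km/h

160 km/h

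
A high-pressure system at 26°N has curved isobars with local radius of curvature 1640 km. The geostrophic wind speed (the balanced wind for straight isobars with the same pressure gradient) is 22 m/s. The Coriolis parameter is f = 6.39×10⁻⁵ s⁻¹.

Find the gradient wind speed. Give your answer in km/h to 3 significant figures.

113 km/h

Around a high, pressure-gradient force acts outward with centrifugal, so Coriolis balances both:
fV = (1/ρ)|∂P/∂n| + V²/R  →  V² − fR·V + fR·V_g = 0
With fR = 6.39×10⁻⁵ × 1640×10³ m = 105 m/s:
V = [fR − √((fR)² − 4 fR V_g)]/2 = [105 − √(105² − 4×105×22)]/2 = 31.4 m/s
Supergeostrophic (V > V_g = 22 m/s), as expected around a high.
Converting: 31.4 m/s × 3.6 = 113 km/h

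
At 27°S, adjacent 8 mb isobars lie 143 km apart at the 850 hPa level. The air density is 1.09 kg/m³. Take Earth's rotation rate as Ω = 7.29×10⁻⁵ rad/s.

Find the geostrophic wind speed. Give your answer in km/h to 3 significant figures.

Coriolis parameter at 27°S:
f = 2Ω sin φ = 2 × 7.29×10⁻⁵ × sin 27° = 6.62×10⁻⁵ s⁻¹
Pressure gradient: |∂P/∂n| = 800 Pa / 143000 m = 5.59×10⁻³ Pa/m
Geostrophic balance (pressure-gradient force = Coriolis force):
V_g = (1/(fρ)) |∂P/∂n| = 5.59×10⁻³ / (6.62×10⁻⁵ × 1.09) = 77.5 m/s
Converting: 77.5 m/s × 3.6 = 279 km/h

279 km/h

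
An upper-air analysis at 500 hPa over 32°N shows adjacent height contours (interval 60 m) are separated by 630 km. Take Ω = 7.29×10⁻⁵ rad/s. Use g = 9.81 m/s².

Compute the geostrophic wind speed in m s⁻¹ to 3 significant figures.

Coriolis parameter at 32°N:
f = 2Ω sin φ = 2 × 7.29×10⁻⁵ × sin 32° = 7.73×10⁻⁵ s⁻¹
Height gradient: |∂Z/∂n| = 60 m / 630000 m = 9.52×10⁻⁵
On a pressure surface, geostrophic balance gives V_g = (g/f)|∂Z/∂n|:
V_g = 9.81 × 9.52×10⁻⁵ / 7.73×10⁻⁵ = 12.1 m/s

12.1 m s⁻¹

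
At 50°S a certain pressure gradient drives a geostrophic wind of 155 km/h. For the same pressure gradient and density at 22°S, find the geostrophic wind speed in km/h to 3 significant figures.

With the same pressure gradient and density, V_g ∝ 1/f ∝ 1/sin φ.
V₂ = V₁ · sin φ₁ / sin φ₂ = 155 × sin 50° / sin 22°
V₂ = 155 × 0.7660/0.3746 = 317 km/h

317 km/h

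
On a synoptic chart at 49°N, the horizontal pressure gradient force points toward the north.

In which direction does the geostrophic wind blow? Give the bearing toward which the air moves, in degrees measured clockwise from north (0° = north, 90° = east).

090°

The pressure-gradient force points toward the north (bearing 000°).
Geostrophic balance: in the Northern Hemisphere the Coriolis force deflects motion to the right, so the geostrophic wind blows 90° to the right of the pressure-gradient force (low pressure on the left).
Rotating 000° by 90° clockwise gives 090° — the wind blows toward the east.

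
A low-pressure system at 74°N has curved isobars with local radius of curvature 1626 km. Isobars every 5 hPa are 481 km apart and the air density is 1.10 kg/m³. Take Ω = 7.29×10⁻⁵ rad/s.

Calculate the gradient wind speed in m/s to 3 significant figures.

Coriolis parameter at 74°N:
f = 2Ω sin φ = 2 × 7.29×10⁻⁵ × sin 74° = 1.40×10⁻⁴ s⁻¹
Pressure gradient: |∂P/∂n| = 500 Pa / 481000 m = 1.04×10⁻³ Pa/m
Geostrophic speed: V_g = |∂P/∂n|/(fρ) = 1.04×10⁻³/(1.40×10⁻⁴ × 1.10) = 6.74 m/s
Around a low, centrifugal force acts outward with Coriolis, so pressure-gradient force balances both:
(1/ρ)|∂P/∂n| = fV + V²/R  →  V² + fR·V − fR·V_g = 0
With fR = 1.40×10⁻⁴ × 1626×10³ m = 228 m/s:
V = [−fR + √((fR)² + 4 fR V_g)]/2 = [−228 + √(228² + 4×228×6.74)]/2 = 6.55 m/s
Subgeostrophic (V < V_g = 6.74 m/s), as expected around a low.

6.55 m/s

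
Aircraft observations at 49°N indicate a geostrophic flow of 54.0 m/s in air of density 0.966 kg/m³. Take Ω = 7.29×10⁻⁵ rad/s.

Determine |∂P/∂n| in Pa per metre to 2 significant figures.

5.7×10⁻³ Pa/m

Coriolis parameter at 49°N:
f = 2Ω sin φ = 2 × 7.29×10⁻⁵ × sin 49° = 1.10×10⁻⁴ s⁻¹
Geostrophic balance rearranged: |∂P/∂n| = f ρ V_g
|∂P/∂n| = 1.10×10⁻⁴ × 0.966 × 54.0 = 5.74×10⁻³ Pa/m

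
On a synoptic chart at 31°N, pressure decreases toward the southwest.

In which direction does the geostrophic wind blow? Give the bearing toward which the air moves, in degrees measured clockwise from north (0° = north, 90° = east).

315°

The pressure-gradient force points toward the southwest (bearing 225°).
Geostrophic balance: in the Northern Hemisphere the Coriolis force deflects motion to the right, so the geostrophic wind blows 90° to the right of the pressure-gradient force (low pressure on the left).
Rotating 225° by 90° clockwise gives 315° — the wind blows toward the northwest.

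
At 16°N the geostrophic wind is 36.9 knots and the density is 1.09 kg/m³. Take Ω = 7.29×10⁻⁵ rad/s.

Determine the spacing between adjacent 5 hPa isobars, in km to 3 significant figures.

Coriolis parameter at 16°N:
f = 2Ω sin φ = 2 × 7.29×10⁻⁵ × sin 16° = 4.02×10⁻⁵ s⁻¹
Wind speed in SI: 36.9 knots = 19.0 m/s
Geostrophic balance rearranged: |∂P/∂n| = f ρ V_g
|∂P/∂n| = 4.02×10⁻⁵ × 1.09 × 19.0 = 8.32×10⁻⁴ Pa/m
Isobar spacing: Δn = ΔP/|∂P/∂n| = 500 Pa / 8.32×10⁻⁴ Pa/m = 601289 m ≈ 601 km

601 km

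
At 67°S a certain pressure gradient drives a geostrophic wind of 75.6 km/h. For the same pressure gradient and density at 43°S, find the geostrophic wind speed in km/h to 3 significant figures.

102 km/h

With the same pressure gradient and density, V_g ∝ 1/f ∝ 1/sin φ.
V₂ = V₁ · sin φ₁ / sin φ₂ = 75.6 × sin 67° / sin 43°
V₂ = 75.6 × 0.9205/0.6820 = 102 km/h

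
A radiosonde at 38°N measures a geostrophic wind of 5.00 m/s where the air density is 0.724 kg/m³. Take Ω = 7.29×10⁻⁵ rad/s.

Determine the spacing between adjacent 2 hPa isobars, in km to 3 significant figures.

Coriolis parameter at 38°N:
f = 2Ω sin φ = 2 × 7.29×10⁻⁵ × sin 38° = 8.98×10⁻⁵ s⁻¹
Geostrophic balance rearranged: |∂P/∂n| = f ρ V_g
|∂P/∂n| = 8.98×10⁻⁵ × 0.724 × 5.00 = 3.25×10⁻⁴ Pa/m
Isobar spacing: Δn = ΔP/|∂P/∂n| = 200 Pa / 3.25×10⁻⁴ Pa/m = 615491 m ≈ 615 km

615 km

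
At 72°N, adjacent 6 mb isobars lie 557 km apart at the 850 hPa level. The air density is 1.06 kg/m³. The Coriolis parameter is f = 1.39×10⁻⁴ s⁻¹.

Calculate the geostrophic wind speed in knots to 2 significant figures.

Pressure gradient: |∂P/∂n| = 600 Pa / 557000 m = 1.08×10⁻³ Pa/m
Geostrophic balance (pressure-gradient force = Coriolis force):
V_g = (1/(fρ)) |∂P/∂n| = 1.08×10⁻³ / (1.39×10⁻⁴ × 1.06) = 7.31 m/s
Converting: 7.31 m/s × 1.944 = 14 knots

14 knots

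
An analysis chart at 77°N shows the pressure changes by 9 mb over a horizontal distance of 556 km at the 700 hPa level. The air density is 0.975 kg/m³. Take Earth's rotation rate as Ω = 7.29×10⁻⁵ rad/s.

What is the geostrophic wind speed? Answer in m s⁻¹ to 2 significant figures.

Coriolis parameter at 77°N:
f = 2Ω sin φ = 2 × 7.29×10⁻⁵ × sin 77° = 1.42×10⁻⁴ s⁻¹
Pressure gradient: |∂P/∂n| = 900 Pa / 556000 m = 1.62×10⁻³ Pa/m
Geostrophic balance (pressure-gradient force = Coriolis force):
V_g = (1/(fρ)) |∂P/∂n| = 1.62×10⁻³ / (1.42×10⁻⁴ × 0.975) = 11.7 m/s

12 m s⁻¹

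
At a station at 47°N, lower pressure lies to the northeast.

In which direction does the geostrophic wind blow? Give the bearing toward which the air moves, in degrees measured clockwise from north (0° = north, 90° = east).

135°

The pressure-gradient force points toward the northeast (bearing 045°).
Geostrophic balance: in the Northern Hemisphere the Coriolis force deflects motion to the right, so the geostrophic wind blows 90° to the right of the pressure-gradient force (low pressure on the left).
Rotating 045° by 90° clockwise gives 135° — the wind blows toward the southeast.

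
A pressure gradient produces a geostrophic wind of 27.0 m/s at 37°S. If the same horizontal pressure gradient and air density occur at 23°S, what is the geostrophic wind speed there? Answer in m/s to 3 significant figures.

41.6 m/s

With the same pressure gradient and density, V_g ∝ 1/f ∝ 1/sin φ.
V₂ = V₁ · sin φ₁ / sin φ₂ = 27.0 × sin 37° / sin 23°
V₂ = 27.0 × 0.6018/0.3907 = 41.6 m/s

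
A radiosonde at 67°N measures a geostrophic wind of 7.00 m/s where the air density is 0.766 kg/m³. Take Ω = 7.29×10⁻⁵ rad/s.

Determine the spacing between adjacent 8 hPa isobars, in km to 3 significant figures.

Coriolis parameter at 67°N:
f = 2Ω sin φ = 2 × 7.29×10⁻⁵ × sin 67° = 1.34×10⁻⁴ s⁻¹
Geostrophic balance rearranged: |∂P/∂n| = f ρ V_g
|∂P/∂n| = 1.34×10⁻⁴ × 0.766 × 7.00 = 7.20×10⁻⁴ Pa/m
Isobar spacing: Δn = ΔP/|∂P/∂n| = 800 Pa / 7.20×10⁻⁴ Pa/m = 1111679 m ≈ 1110 km

1110 km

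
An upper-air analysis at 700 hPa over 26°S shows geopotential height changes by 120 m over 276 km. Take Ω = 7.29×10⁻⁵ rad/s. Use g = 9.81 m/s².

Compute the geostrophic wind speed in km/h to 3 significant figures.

240 km/h

Coriolis parameter at 26°S:
f = 2Ω sin φ = 2 × 7.29×10⁻⁵ × sin 26° = 6.39×10⁻⁵ s⁻¹
Height gradient: |∂Z/∂n| = 120 m / 276000 m = 4.35×10⁻⁴
On a pressure surface, geostrophic balance gives V_g = (g/f)|∂Z/∂n|:
V_g = 9.81 × 4.35×10⁻⁴ / 6.39×10⁻⁵ = 66.7 m/s
Converting: 66.7 m/s × 3.6 = 240 km/h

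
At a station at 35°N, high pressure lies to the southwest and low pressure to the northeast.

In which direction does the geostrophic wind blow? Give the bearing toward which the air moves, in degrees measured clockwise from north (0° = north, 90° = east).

135°

The pressure-gradient force points toward the northeast (bearing 045°).
Geostrophic balance: in the Northern Hemisphere the Coriolis force deflects motion to the right, so the geostrophic wind blows 90° to the right of the pressure-gradient force (low pressure on the left).
Rotating 045° by 90° clockwise gives 135° — the wind blows toward the southeast.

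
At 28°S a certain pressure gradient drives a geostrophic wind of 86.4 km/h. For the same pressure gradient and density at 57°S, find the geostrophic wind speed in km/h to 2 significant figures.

48 km/h

With the same pressure gradient and density, V_g ∝ 1/f ∝ 1/sin φ.
V₂ = V₁ · sin φ₁ / sin φ₂ = 86.4 × sin 28° / sin 57°
V₂ = 86.4 × 0.4695/0.8387 = 48 km/h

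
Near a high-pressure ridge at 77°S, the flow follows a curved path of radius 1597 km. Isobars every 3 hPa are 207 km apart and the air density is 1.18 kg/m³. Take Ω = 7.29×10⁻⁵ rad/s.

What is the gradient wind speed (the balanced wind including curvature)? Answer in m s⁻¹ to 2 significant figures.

9.0 m s⁻¹

Coriolis parameter at 77°S:
f = 2Ω sin φ = 2 × 7.29×10⁻⁵ × sin 77° = 1.42×10⁻⁴ s⁻¹
Pressure gradient: |∂P/∂n| = 300 Pa / 207000 m = 1.45×10⁻³ Pa/m
Geostrophic speed: V_g = |∂P/∂n|/(fρ) = 1.45×10⁻³/(1.42×10⁻⁴ × 1.18) = 8.65 m/s
Around a high, pressure-gradient force acts outward with centrifugal, so Coriolis balances both:
fV = (1/ρ)|∂P/∂n| + V²/R  →  V² − fR·V + fR·V_g = 0
With fR = 1.42×10⁻⁴ × 1597×10³ m = 227 m/s:
V = [fR − √((fR)² − 4 fR V_g)]/2 = [227 − √(227² − 4×227×8.65)]/2 = 9 m/s
Supergeostrophic (V > V_g = 8.65 m/s), as expected around a high.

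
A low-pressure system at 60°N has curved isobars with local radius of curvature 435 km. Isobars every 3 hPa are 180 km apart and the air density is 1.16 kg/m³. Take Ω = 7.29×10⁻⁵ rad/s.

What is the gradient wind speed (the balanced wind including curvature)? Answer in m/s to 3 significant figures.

9.67 m/s

Coriolis parameter at 60°N:
f = 2Ω sin φ = 2 × 7.29×10⁻⁵ × sin 60° = 1.26×10⁻⁴ s⁻¹
Pressure gradient: |∂P/∂n| = 300 Pa / 180000 m = 1.67×10⁻³ Pa/m
Geostrophic speed: V_g = |∂P/∂n|/(fρ) = 1.67×10⁻³/(1.26×10⁻⁴ × 1.16) = 11.4 m/s
Around a low, centrifugal force acts outward with Coriolis, so pressure-gradient force balances both:
(1/ρ)|∂P/∂n| = fV + V²/R  →  V² + fR·V − fR·V_g = 0
With fR = 1.26×10⁻⁴ × 435×10³ m = 54.9 m/s:
V = [−fR + √((fR)² + 4 fR V_g)]/2 = [−54.9 + √(54.9² + 4×54.9×11.4)]/2 = 9.67 m/s
Subgeostrophic (V < V_g = 11.4 m/s), as expected around a low.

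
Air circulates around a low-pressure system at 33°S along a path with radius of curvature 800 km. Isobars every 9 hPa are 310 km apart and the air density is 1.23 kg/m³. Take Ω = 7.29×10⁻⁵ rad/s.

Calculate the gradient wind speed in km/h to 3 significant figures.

79.4 km/h

Coriolis parameter at 33°S:
f = 2Ω sin φ = 2 × 7.29×10⁻⁵ × sin 33° = 7.94×10⁻⁵ s⁻¹
Pressure gradient: |∂P/∂n| = 900 Pa / 310000 m = 2.90×10⁻³ Pa/m
Geostrophic speed: V_g = |∂P/∂n|/(fρ) = 2.90×10⁻³/(7.94×10⁻⁵ × 1.23) = 29.7 m/s
Around a low, centrifugal force acts outward with Coriolis, so pressure-gradient force balances both:
(1/ρ)|∂P/∂n| = fV + V²/R  →  V² + fR·V − fR·V_g = 0
With fR = 7.94×10⁻⁵ × 800×10³ m = 63.5 m/s:
V = [−fR + √((fR)² + 4 fR V_g)]/2 = [−63.5 + √(63.5² + 4×63.5×29.7)]/2 = 22.1 m/s
Subgeostrophic (V < V_g = 29.7 m/s), as expected around a low.
Converting: 22.1 m/s × 3.6 = 79.4 km/h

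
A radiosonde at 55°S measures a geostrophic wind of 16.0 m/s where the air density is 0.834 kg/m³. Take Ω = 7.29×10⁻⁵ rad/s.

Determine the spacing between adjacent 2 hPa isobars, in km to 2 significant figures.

Coriolis parameter at 55°S:
f = 2Ω sin φ = 2 × 7.29×10⁻⁵ × sin 55° = 1.19×10⁻⁴ s⁻¹
Geostrophic balance rearranged: |∂P/∂n| = f ρ V_g
|∂P/∂n| = 1.19×10⁻⁴ × 0.834 × 16.0 = 1.59×10⁻³ Pa/m
Isobar spacing: Δn = ΔP/|∂P/∂n| = 200 Pa / 1.59×10⁻³ Pa/m = 125494 m ≈ 130 km

130 km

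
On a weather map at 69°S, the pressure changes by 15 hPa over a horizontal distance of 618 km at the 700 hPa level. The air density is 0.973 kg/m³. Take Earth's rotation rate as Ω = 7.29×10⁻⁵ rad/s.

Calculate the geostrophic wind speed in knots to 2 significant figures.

36 knots

Coriolis parameter at 69°S:
f = 2Ω sin φ = 2 × 7.29×10⁻⁵ × sin 69° = 1.36×10⁻⁴ s⁻¹
Pressure gradient: |∂P/∂n| = 1500 Pa / 618000 m = 2.43×10⁻³ Pa/m
Geostrophic balance (pressure-gradient force = Coriolis force):
V_g = (1/(fρ)) |∂P/∂n| = 2.43×10⁻³ / (1.36×10⁻⁴ × 0.973) = 18.3 m/s
Converting: 18.3 m/s × 1.944 = 36 knots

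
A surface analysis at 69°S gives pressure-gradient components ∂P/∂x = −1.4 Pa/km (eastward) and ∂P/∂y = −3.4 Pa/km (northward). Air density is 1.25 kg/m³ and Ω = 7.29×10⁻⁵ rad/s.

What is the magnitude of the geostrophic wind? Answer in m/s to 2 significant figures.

Coriolis parameter at 69°S:
f = 2Ω sin φ = 2 × 7.29×10⁻⁵ × sin 69° = 1.36×10⁻⁴ s⁻¹
In the Southern Hemisphere f is negative: f = −1.36×10⁻⁴ s⁻¹.
Component geostrophic relations (x east, y north):
u_g = −(1/(fρ)) ∂P/∂y,  v_g = (1/(fρ)) ∂P/∂x
u_g = −(−3.4×10⁻³)/(−1.36×10⁻⁴ × 1.25) = −20.0 m/s;  v_g = (−1.4×10⁻³)/(−1.36×10⁻⁴ × 1.25) = 8.23 m/s
|V_g| = √(u_g² + v_g²) = 21.6 m/s

22 m/s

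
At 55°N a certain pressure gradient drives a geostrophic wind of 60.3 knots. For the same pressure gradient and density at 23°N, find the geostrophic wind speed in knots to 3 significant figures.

With the same pressure gradient and density, V_g ∝ 1/f ∝ 1/sin φ.
V₂ = V₁ · sin φ₁ / sin φ₂ = 60.3 × sin 55° / sin 23°
V₂ = 60.3 × 0.8192/0.3907 = 126 knots

126 knots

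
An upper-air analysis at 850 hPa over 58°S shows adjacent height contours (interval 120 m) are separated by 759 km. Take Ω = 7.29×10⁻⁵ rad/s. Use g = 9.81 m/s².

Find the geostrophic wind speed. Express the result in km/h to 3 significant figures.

45.2 km/h

Coriolis parameter at 58°S:
f = 2Ω sin φ = 2 × 7.29×10⁻⁵ × sin 58° = 1.24×10⁻⁴ s⁻¹
Height gradient: |∂Z/∂n| = 120 m / 759000 m = 1.58×10⁻⁴
On a pressure surface, geostrophic balance gives V_g = (g/f)|∂Z/∂n|:
V_g = 9.81 × 1.58×10⁻⁴ / 1.24×10⁻⁴ = 12.5 m/s
Converting: 12.5 m/s × 3.6 = 45.2 km/h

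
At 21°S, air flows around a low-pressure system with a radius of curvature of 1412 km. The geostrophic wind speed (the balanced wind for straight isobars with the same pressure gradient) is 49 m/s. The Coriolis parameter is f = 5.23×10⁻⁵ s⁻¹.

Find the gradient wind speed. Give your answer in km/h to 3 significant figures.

121 km/h

Around a low, centrifugal force acts outward with Coriolis, so pressure-gradient force balances both:
(1/ρ)|∂P/∂n| = fV + V²/R  →  V² + fR·V − fR·V_g = 0
With fR = 5.23×10⁻⁵ × 1412×10³ m = 73.8 m/s:
V = [−fR + √((fR)² + 4 fR V_g)]/2 = [−73.8 + √(73.8² + 4×73.8×49)]/2 = 33.7 m/s
Subgeostrophic (V < V_g = 49 m/s), as expected around a low.
Converting: 33.7 m/s × 3.6 = 121 km/h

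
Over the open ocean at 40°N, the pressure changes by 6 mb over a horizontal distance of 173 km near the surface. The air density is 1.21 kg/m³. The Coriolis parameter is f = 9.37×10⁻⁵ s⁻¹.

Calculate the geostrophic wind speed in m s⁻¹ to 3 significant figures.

Pressure gradient: |∂P/∂n| = 600 Pa / 173000 m = 3.47×10⁻³ Pa/m
Geostrophic balance (pressure-gradient force = Coriolis force):
V_g = (1/(fρ)) |∂P/∂n| = 3.47×10⁻³ / (9.37×10⁻⁵ × 1.21) = 30.6 m/s

30.6 m s⁻¹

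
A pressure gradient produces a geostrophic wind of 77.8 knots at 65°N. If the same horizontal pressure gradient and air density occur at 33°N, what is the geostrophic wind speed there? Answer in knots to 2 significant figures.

With the same pressure gradient and density, V_g ∝ 1/f ∝ 1/sin φ.
V₂ = V₁ · sin φ₁ / sin φ₂ = 77.8 × sin 65° / sin 33°
V₂ = 77.8 × 0.9063/0.5446 = 130 knots

130 knots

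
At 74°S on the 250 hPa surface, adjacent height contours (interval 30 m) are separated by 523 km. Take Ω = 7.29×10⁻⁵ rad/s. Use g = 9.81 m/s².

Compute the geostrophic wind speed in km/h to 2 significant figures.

Coriolis parameter at 74°S:
f = 2Ω sin φ = 2 × 7.29×10⁻⁵ × sin 74° = 1.40×10⁻⁴ s⁻¹
Height gradient: |∂Z/∂n| = 30 m / 523000 m = 5.74×10⁻⁵
On a pressure surface, geostrophic balance gives V_g = (g/f)|∂Z/∂n|:
V_g = 9.81 × 5.74×10⁻⁵ / 1.40×10⁻⁴ = 4.02 m/s
Converting: 4.02 m/s × 3.6 = 14 km/h

14 km/h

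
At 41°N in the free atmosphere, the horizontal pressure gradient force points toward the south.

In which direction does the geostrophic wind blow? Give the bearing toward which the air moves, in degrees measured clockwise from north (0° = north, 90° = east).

The pressure-gradient force points toward the south (bearing 180°).
Geostrophic balance: in the Northern Hemisphere the Coriolis force deflects motion to the right, so the geostrophic wind blows 90° to the right of the pressure-gradient force (low pressure on the left).
Rotating 180° by 90° clockwise gives 270° — the wind blows toward the west.

270°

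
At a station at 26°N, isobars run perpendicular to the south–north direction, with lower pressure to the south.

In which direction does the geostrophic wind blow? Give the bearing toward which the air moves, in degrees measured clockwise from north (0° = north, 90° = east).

270°

The pressure-gradient force points toward the south (bearing 180°).
Geostrophic balance: in the Northern Hemisphere the Coriolis force deflects motion to the right, so the geostrophic wind blows 90° to the right of the pressure-gradient force (low pressure on the left).
Rotating 180° by 90° clockwise gives 270° — the wind blows toward the west.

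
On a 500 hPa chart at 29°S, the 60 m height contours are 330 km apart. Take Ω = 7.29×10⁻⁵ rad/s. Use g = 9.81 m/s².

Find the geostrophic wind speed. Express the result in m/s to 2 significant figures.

Coriolis parameter at 29°S:
f = 2Ω sin φ = 2 × 7.29×10⁻⁵ × sin 29° = 7.07×10⁻⁵ s⁻¹
Height gradient: |∂Z/∂n| = 60 m / 330000 m = 1.82×10⁻⁴
On a pressure surface, geostrophic balance gives V_g = (g/f)|∂Z/∂n|:
V_g = 9.81 × 1.82×10⁻⁴ / 7.07×10⁻⁵ = 25.2 m/s

25 m/s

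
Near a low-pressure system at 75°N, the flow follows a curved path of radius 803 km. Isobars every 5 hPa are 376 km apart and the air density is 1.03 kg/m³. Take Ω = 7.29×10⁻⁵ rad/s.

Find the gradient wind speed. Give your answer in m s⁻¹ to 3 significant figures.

8.52 m s⁻¹

Coriolis parameter at 75°N:
f = 2Ω sin φ = 2 × 7.29×10⁻⁵ × sin 75° = 1.41×10⁻⁴ s⁻¹
Pressure gradient: |∂P/∂n| = 500 Pa / 376000 m = 1.33×10⁻³ Pa/m
Geostrophic speed: V_g = |∂P/∂n|/(fρ) = 1.33×10⁻³/(1.41×10⁻⁴ × 1.03) = 9.17 m/s
Around a low, centrifugal force acts outward with Coriolis, so pressure-gradient force balances both:
(1/ρ)|∂P/∂n| = fV + V²/R  →  V² + fR·V − fR·V_g = 0
With fR = 1.41×10⁻⁴ × 803×10³ m = 113 m/s:
V = [−fR + √((fR)² + 4 fR V_g)]/2 = [−113 + √(113² + 4×113×9.17)]/2 = 8.52 m/s
Subgeostrophic (V < V_g = 9.17 m/s), as expected around a low.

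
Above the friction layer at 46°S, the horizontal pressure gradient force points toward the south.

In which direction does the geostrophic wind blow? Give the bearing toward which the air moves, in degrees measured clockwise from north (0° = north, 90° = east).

The pressure-gradient force points toward the south (bearing 180°).
Geostrophic balance: in the Southern Hemisphere the Coriolis force deflects motion to the left, so the geostrophic wind blows 90° to the left of the pressure-gradient force (low pressure on the right).
Rotating 180° by 90° counterclockwise gives 090° — the wind blows toward the east.

090°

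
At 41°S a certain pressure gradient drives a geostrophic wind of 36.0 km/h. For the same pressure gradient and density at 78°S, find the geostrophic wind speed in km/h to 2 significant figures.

With the same pressure gradient and density, V_g ∝ 1/f ∝ 1/sin φ.
V₂ = V₁ · sin φ₁ / sin φ₂ = 36.0 × sin 41° / sin 78°
V₂ = 36.0 × 0.6561/0.9781 = 24 km/h

24 km/h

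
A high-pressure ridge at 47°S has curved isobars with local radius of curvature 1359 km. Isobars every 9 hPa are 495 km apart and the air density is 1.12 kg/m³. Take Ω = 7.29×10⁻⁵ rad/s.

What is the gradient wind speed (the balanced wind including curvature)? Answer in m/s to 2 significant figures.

17 m/s

Coriolis parameter at 47°S:
f = 2Ω sin φ = 2 × 7.29×10⁻⁵ × sin 47° = 1.07×10⁻⁴ s⁻¹
Pressure gradient: |∂P/∂n| = 900 Pa / 495000 m = 1.82×10⁻³ Pa/m
Geostrophic speed: V_g = |∂P/∂n|/(fρ) = 1.82×10⁻³/(1.07×10⁻⁴ × 1.12) = 15.2 m/s
Around a high, pressure-gradient force acts outward with centrifugal, so Coriolis balances both:
fV = (1/ρ)|∂P/∂n| + V²/R  →  V² − fR·V + fR·V_g = 0
With fR = 1.07×10⁻⁴ × 1359×10³ m = 145 m/s:
V = [fR − √((fR)² − 4 fR V_g)]/2 = [145 − √(145² − 4×145×15.2)]/2 = 17.3 m/s
Supergeostrophic (V > V_g = 15.2 m/s), as expected around a high.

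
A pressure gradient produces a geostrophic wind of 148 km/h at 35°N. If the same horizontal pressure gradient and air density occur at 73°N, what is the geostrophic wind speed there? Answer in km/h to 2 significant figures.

With the same pressure gradient and density, V_g ∝ 1/f ∝ 1/sin φ.
V₂ = V₁ · sin φ₁ / sin φ₂ = 148 × sin 35° / sin 73°
V₂ = 148 × 0.5736/0.9563 = 89 km/h

89 km/h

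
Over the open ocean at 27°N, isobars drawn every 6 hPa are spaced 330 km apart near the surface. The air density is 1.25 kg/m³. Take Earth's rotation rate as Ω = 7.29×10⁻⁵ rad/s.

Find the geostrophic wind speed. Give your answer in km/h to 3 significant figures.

79.1 km/h

Coriolis parameter at 27°N:
f = 2Ω sin φ = 2 × 7.29×10⁻⁵ × sin 27° = 6.62×10⁻⁵ s⁻¹
Pressure gradient: |∂P/∂n| = 600 Pa / 330000 m = 1.82×10⁻³ Pa/m
Geostrophic balance (pressure-gradient force = Coriolis force):
V_g = (1/(fρ)) |∂P/∂n| = 1.82×10⁻³ / (6.62×10⁻⁵ × 1.25) = 22.0 m/s
Converting: 22.0 m/s × 3.6 = 79.1 km/h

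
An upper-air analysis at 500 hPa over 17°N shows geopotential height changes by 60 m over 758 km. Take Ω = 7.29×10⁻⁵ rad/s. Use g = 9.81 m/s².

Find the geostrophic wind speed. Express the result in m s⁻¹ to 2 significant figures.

Coriolis parameter at 17°N:
f = 2Ω sin φ = 2 × 7.29×10⁻⁵ × sin 17° = 4.26×10⁻⁵ s⁻¹
Height gradient: |∂Z/∂n| = 60 m / 758000 m = 7.92×10⁻⁵
On a pressure surface, geostrophic balance gives V_g = (g/f)|∂Z/∂n|:
V_g = 9.81 × 7.92×10⁻⁵ / 4.26×10⁻⁵ = 18.2 m/s

18 m s⁻¹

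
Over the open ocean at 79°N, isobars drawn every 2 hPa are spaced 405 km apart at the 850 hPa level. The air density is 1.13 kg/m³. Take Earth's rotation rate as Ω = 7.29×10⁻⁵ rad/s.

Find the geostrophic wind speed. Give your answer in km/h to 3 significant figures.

Coriolis parameter at 79°N:
f = 2Ω sin φ = 2 × 7.29×10⁻⁵ × sin 79° = 1.43×10⁻⁴ s⁻¹
Pressure gradient: |∂P/∂n| = 200 Pa / 405000 m = 4.94×10⁻⁴ Pa/m
Geostrophic balance (pressure-gradient force = Coriolis force):
V_g = (1/(fρ)) |∂P/∂n| = 4.94×10⁻⁴ / (1.43×10⁻⁴ × 1.13) = 3.05 m/s
Converting: 3.05 m/s × 3.6 = 11.0 km/h

11.0 km/h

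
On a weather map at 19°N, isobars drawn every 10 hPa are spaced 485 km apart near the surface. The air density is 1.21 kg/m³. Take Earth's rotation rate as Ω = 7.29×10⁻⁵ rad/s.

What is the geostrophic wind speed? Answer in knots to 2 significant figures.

Coriolis parameter at 19°N:
f = 2Ω sin φ = 2 × 7.29×10⁻⁵ × sin 19° = 4.75×10⁻⁵ s⁻¹
Pressure gradient: |∂P/∂n| = 1000 Pa / 485000 m = 2.06×10⁻³ Pa/m
Geostrophic balance (pressure-gradient force = Coriolis force):
V_g = (1/(fρ)) |∂P/∂n| = 2.06×10⁻³ / (4.75×10⁻⁵ × 1.21) = 35.9 m/s
Converting: 35.9 m/s × 1.944 = 70 knots

70 knots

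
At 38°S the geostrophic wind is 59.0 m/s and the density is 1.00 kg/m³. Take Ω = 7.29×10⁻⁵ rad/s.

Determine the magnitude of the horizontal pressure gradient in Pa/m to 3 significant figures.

Coriolis parameter at 38°S:
f = 2Ω sin φ = 2 × 7.29×10⁻⁵ × sin 38° = 8.98×10⁻⁵ s⁻¹
Geostrophic balance rearranged: |∂P/∂n| = f ρ V_g
|∂P/∂n| = 8.98×10⁻⁵ × 1.00 × 59.0 = 5.30×10⁻³ Pa/m

5.30×10⁻³ Pa/m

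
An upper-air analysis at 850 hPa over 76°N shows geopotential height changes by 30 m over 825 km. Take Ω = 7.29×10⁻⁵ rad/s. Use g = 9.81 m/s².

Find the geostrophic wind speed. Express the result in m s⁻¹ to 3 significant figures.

2.52 m s⁻¹

Coriolis parameter at 76°N:
f = 2Ω sin φ = 2 × 7.29×10⁻⁵ × sin 76° = 1.41×10⁻⁴ s⁻¹
Height gradient: |∂Z/∂n| = 30 m / 825000 m = 3.64×10⁻⁵
On a pressure surface, geostrophic balance gives V_g = (g/f)|∂Z/∂n|:
V_g = 9.81 × 3.64×10⁻⁵ / 1.41×10⁻⁴ = 2.52 m/s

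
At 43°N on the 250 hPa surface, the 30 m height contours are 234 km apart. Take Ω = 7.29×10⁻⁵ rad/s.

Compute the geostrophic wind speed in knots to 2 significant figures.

Coriolis parameter at 43°N:
f = 2Ω sin φ = 2 × 7.29×10⁻⁵ × sin 43° = 9.94×10⁻⁵ s⁻¹
Height gradient: |∂Z/∂n| = 30 m / 234000 m = 1.28×10⁻⁴
On a pressure surface, geostrophic balance gives V_g = (g/f)|∂Z/∂n|:
V_g = 9.81 × 1.28×10⁻⁴ / 9.94×10⁻⁵ = 12.6 m/s
Converting: 12.6 m/s × 1.944 = 25 knots

25 knots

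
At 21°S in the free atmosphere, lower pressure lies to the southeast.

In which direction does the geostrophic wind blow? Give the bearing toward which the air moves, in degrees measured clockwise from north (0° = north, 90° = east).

045°

The pressure-gradient force points toward the southeast (bearing 135°).
Geostrophic balance: in the Southern Hemisphere the Coriolis force deflects motion to the left, so the geostrophic wind blows 90° to the left of the pressure-gradient force (low pressure on the right).
Rotating 135° by 90° counterclockwise gives 045° — the wind blows toward the northeast.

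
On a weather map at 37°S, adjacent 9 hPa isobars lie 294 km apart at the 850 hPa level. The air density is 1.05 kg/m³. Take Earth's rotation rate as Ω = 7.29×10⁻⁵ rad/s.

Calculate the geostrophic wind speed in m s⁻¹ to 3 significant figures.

33.2 m s⁻¹

Coriolis parameter at 37°S:
f = 2Ω sin φ = 2 × 7.29×10⁻⁵ × sin 37° = 8.77×10⁻⁵ s⁻¹
Pressure gradient: |∂P/∂n| = 900 Pa / 294000 m = 3.06×10⁻³ Pa/m
Geostrophic balance (pressure-gradient force = Coriolis force):
V_g = (1/(fρ)) |∂P/∂n| = 3.06×10⁻³ / (8.77×10⁻⁵ × 1.05) = 33.2 m/s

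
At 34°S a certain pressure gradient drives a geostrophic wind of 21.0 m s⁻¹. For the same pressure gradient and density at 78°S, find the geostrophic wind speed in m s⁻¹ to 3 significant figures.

12.0 m s⁻¹

With the same pressure gradient and density, V_g ∝ 1/f ∝ 1/sin φ.
V₂ = V₁ · sin φ₁ / sin φ₂ = 21.0 × sin 34° / sin 78°
V₂ = 21.0 × 0.5592/0.9781 = 12.0 m s⁻¹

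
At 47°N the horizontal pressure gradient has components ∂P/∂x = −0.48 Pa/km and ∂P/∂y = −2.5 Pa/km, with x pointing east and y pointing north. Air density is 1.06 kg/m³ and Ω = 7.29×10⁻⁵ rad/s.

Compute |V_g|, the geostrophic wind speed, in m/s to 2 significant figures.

Coriolis parameter at 47°N:
f = 2Ω sin φ = 2 × 7.29×10⁻⁵ × sin 47° = 1.07×10⁻⁴ s⁻¹
Component geostrophic relations (x east, y north):
u_g = −(1/(fρ)) ∂P/∂y,  v_g = (1/(fρ)) ∂P/∂x
u_g = −(−2.5×10⁻³)/(1.07×10⁻⁴ × 1.06) = 22.1 m/s;  v_g = (−0.48×10⁻³)/(1.07×10⁻⁴ × 1.06) = −4.25 m/s
|V_g| = √(u_g² + v_g²) = 22.5 m/s

23 m/s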